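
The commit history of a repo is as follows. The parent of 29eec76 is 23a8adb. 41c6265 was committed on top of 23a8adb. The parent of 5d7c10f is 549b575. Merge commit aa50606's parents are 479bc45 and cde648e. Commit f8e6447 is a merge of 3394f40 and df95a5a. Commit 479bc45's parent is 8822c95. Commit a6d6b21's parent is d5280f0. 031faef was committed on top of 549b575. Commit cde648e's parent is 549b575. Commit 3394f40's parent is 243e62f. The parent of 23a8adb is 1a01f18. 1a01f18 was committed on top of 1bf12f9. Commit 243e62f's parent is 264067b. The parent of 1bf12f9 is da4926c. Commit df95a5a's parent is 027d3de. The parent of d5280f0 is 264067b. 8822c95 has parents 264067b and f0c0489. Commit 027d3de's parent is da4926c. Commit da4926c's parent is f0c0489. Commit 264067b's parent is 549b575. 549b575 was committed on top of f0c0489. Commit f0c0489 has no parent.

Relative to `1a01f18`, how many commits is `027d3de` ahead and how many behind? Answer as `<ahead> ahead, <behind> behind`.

Reachable from 027d3de: {027d3de, da4926c, f0c0489}.
Reachable from 1a01f18: {1a01f18, 1bf12f9, da4926c, f0c0489}.
Only in 027d3de's history (ahead): {027d3de} — 1.
Only in 1a01f18's history (behind): {1a01f18, 1bf12f9} — 2.

1 ahead, 2 behind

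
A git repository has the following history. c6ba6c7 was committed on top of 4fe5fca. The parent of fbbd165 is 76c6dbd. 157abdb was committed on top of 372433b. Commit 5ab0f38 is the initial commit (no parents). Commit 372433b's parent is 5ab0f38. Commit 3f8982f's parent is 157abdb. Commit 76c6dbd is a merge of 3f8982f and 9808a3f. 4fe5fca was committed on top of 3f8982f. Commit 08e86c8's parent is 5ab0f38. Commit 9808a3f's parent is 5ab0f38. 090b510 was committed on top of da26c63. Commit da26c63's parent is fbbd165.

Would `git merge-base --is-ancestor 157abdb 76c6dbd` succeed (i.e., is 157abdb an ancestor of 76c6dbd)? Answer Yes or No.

Yes

Ancestors of 76c6dbd (commits reachable by following parents): {157abdb, 372433b, 3f8982f, 5ab0f38, 76c6dbd, 9808a3f}.
157abdb is in that set, so it is an ancestor of 76c6dbd.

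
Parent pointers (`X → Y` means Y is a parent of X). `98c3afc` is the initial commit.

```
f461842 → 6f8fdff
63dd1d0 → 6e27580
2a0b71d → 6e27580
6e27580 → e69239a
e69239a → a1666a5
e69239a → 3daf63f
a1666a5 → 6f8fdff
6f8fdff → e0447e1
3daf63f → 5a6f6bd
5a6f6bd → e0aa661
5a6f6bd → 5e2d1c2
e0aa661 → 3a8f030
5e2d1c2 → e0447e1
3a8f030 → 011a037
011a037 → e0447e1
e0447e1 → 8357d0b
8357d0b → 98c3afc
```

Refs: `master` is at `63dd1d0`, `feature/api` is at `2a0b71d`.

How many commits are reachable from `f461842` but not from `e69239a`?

Reachable from f461842: {6f8fdff, 8357d0b, 98c3afc, e0447e1, f461842}.
Reachable from e69239a: {011a037, 3a8f030, 3daf63f, 5a6f6bd, 5e2d1c2, 6f8fdff, 8357d0b, 98c3afc, a1666a5, e0447e1, e0aa661, e69239a}.
In f461842's history but not e69239a's: {f461842} — 1 commit.

1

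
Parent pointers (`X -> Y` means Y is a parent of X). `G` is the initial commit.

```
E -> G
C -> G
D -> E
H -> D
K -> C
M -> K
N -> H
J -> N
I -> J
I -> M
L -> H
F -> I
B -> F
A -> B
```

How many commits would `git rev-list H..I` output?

Reachable from I: {C, D, E, G, H, I, J, K, M, N}.
Reachable from H: {D, E, G, H}.
In I's history but not H's: {C, I, J, K, M, N} — 6 commits.

6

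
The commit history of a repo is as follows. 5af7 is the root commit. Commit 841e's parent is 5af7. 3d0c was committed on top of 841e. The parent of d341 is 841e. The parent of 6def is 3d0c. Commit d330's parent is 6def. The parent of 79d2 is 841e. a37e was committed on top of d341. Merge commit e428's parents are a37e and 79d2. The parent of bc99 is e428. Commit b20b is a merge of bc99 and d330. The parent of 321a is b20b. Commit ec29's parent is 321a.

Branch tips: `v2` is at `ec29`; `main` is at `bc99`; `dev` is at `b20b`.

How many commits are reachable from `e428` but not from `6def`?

4

Reachable from e428: {5af7, 79d2, 841e, a37e, d341, e428}.
Reachable from 6def: {3d0c, 5af7, 6def, 841e}.
In e428's history but not 6def's: {79d2, a37e, d341, e428} — 4 commits.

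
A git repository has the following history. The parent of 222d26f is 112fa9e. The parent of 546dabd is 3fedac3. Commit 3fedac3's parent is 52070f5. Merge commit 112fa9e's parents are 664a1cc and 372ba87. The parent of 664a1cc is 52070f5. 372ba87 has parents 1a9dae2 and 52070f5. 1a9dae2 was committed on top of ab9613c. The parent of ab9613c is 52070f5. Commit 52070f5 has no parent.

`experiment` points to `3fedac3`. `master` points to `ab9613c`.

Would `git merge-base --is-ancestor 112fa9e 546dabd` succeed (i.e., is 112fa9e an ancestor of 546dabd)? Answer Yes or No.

No

Ancestors of 546dabd: {3fedac3, 52070f5, 546dabd}.
112fa9e is not in that set, so it is not an ancestor of 546dabd.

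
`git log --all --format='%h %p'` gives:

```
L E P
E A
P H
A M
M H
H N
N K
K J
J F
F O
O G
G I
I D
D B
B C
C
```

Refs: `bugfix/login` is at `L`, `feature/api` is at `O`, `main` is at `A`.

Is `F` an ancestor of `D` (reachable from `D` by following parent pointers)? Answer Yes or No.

No

Ancestors of D: {B, C, D}.
F is not in that set, so it is not an ancestor of D.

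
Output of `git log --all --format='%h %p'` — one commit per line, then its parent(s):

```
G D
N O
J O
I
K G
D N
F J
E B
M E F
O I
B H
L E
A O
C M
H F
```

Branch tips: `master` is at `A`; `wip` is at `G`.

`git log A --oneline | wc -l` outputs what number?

3

Walking parent pointers from A: reachable set = {A, I, O}.
That is 3 commits.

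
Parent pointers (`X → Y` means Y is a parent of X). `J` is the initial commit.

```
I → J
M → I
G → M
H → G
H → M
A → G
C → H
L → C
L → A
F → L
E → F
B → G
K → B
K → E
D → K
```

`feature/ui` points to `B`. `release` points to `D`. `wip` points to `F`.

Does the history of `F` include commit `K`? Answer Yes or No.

No

Ancestors of F: {A, C, F, G, H, I, J, L, M}.
K is not in that set, so it is not an ancestor of F.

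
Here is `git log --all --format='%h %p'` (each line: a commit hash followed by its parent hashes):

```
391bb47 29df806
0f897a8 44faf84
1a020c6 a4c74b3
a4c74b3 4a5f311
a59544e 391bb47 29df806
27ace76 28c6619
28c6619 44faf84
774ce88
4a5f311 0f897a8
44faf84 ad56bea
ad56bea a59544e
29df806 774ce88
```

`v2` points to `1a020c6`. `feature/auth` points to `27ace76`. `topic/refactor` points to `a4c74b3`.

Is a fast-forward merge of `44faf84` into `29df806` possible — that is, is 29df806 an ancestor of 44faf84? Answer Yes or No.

Yes

A fast-forward from 29df806 to 44faf84 is possible iff 29df806 is an ancestor of 44faf84.
Ancestors of 44faf84: {29df806, 391bb47, 44faf84, 774ce88, a59544e, ad56bea}.
29df806 is among them, so fast-forward is possible.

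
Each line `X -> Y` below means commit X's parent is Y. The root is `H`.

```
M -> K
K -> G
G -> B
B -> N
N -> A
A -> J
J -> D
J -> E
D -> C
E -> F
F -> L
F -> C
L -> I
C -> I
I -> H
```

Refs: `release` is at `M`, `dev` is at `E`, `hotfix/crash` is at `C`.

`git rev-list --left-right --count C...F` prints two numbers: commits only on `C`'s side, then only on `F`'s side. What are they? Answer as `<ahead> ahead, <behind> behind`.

Reachable from C: {C, H, I}.
Reachable from F: {C, F, H, I, L}.
Only in C's history (ahead): {} — 0.
Only in F's history (behind): {F, L} — 2.

0 ahead, 2 behind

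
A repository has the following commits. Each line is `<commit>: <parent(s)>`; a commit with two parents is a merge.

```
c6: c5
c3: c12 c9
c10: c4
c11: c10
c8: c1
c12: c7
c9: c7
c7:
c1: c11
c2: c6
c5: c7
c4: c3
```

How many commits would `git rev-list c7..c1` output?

7

Reachable from c1: {c1, c10, c11, c12, c3, c4, c7, c9}.
Reachable from c7: {c7}.
In c1's history but not c7's: {c1, c10, c11, c12, c3, c4, c9} — 7 commits.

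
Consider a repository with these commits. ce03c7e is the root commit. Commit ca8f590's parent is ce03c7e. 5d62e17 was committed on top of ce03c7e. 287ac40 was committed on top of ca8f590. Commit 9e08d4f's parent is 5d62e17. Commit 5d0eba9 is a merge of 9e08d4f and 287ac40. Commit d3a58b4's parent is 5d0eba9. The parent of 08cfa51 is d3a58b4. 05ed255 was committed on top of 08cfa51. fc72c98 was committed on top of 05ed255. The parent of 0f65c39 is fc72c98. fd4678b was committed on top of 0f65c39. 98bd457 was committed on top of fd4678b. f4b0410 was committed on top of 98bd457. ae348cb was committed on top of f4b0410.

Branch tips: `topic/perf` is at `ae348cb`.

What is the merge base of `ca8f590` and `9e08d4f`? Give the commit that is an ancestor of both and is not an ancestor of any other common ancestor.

ce03c7e

Ancestors of ca8f590: {ca8f590, ce03c7e}.
Ancestors of 9e08d4f: {5d62e17, 9e08d4f, ce03c7e}.
Common ancestors: {ce03c7e}.
The only common ancestor is ce03c7e, so it is the merge base.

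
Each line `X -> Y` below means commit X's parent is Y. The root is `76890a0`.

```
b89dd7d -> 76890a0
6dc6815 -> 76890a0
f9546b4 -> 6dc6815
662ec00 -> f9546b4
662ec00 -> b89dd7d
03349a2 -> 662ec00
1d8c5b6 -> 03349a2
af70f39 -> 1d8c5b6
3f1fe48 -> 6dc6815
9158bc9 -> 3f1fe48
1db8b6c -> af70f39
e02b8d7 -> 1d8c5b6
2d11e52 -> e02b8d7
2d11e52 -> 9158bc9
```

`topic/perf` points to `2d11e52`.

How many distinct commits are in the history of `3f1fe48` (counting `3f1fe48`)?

3

Walking parent pointers from 3f1fe48: reachable set = {3f1fe48, 6dc6815, 76890a0}.
That is 3 commits.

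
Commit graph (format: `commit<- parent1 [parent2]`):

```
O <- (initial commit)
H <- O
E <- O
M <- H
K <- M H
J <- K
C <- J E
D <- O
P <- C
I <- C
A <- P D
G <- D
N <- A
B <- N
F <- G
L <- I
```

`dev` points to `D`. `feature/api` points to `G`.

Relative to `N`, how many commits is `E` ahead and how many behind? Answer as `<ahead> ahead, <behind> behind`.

0 ahead, 9 behind

Reachable from E: {E, O}.
Reachable from N: {A, C, D, E, H, J, K, M, N, O, P}.
Only in E's history (ahead): {} — 0.
Only in N's history (behind): {A, C, D, H, J, K, M, N, P} — 9.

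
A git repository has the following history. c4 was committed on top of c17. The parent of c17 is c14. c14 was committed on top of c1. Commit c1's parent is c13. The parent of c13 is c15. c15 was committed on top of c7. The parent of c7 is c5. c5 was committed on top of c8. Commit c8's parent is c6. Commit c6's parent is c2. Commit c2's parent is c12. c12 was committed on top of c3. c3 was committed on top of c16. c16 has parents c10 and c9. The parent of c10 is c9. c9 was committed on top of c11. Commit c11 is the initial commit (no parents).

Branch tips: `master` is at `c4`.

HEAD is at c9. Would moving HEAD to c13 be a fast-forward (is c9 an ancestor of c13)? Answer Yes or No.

A fast-forward from c9 to c13 is possible iff c9 is an ancestor of c13.
Ancestors of c13: {c10, c11, c12, c13, c15, c16, c2, c3, c5, c6, c7, c8, c9}.
c9 is among them, so fast-forward is possible.

Yes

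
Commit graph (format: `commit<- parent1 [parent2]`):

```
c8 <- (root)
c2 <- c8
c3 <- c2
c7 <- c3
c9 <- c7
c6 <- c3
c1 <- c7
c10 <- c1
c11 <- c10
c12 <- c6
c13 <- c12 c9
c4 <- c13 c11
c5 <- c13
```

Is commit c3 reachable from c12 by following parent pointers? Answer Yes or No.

Yes

Ancestors of c12 (commits reachable by following parents): {c12, c2, c3, c6, c8}.
c3 is in that set, so it is an ancestor of c12.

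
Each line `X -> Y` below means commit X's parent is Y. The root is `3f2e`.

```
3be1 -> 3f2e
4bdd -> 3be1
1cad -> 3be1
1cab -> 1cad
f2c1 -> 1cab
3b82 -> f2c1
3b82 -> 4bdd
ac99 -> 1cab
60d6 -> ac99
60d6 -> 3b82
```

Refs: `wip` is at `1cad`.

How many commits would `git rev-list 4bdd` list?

Walking parent pointers from 4bdd: reachable set = {3be1, 3f2e, 4bdd}.
That is 3 commits.

3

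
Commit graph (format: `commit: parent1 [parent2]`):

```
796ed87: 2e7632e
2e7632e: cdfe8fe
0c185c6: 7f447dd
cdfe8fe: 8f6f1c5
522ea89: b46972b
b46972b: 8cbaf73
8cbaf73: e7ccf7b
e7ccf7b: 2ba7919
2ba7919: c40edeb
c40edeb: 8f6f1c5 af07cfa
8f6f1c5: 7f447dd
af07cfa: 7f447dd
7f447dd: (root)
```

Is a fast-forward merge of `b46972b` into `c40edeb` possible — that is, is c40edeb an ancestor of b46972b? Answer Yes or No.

A fast-forward from c40edeb to b46972b is possible iff c40edeb is an ancestor of b46972b.
Ancestors of b46972b: {2ba7919, 7f447dd, 8cbaf73, 8f6f1c5, af07cfa, b46972b, c40edeb, e7ccf7b}.
c40edeb is among them, so fast-forward is possible.

Yes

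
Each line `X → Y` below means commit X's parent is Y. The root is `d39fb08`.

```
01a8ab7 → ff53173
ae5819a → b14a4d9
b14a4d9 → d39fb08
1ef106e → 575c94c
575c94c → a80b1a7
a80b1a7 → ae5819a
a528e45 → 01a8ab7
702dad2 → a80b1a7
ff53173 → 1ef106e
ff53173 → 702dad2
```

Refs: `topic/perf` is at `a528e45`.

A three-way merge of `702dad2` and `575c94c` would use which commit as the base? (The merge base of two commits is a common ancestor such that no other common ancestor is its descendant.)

Ancestors of 702dad2: {702dad2, a80b1a7, ae5819a, b14a4d9, d39fb08}.
Ancestors of 575c94c: {575c94c, a80b1a7, ae5819a, b14a4d9, d39fb08}.
Common ancestors: {a80b1a7, ae5819a, b14a4d9, d39fb08}.
Among these, a80b1a7 is not an ancestor of any other common ancestor — it is the merge base.

a80b1a7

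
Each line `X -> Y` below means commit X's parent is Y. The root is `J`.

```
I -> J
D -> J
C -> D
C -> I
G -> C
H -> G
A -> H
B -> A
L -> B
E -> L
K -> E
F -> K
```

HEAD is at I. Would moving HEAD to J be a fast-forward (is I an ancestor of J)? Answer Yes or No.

A fast-forward from I to J is possible iff I is an ancestor of J.
Ancestors of J: {J}.
I is not among them, so fast-forward is not possible.

No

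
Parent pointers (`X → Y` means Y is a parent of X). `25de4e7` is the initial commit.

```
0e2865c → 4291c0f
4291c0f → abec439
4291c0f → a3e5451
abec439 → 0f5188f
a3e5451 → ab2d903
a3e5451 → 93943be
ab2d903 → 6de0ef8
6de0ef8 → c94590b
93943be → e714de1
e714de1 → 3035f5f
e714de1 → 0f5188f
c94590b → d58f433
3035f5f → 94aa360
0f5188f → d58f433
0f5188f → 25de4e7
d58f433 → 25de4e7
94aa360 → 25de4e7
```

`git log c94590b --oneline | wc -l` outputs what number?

3

Walking parent pointers from c94590b: reachable set = {25de4e7, c94590b, d58f433}.
That is 3 commits.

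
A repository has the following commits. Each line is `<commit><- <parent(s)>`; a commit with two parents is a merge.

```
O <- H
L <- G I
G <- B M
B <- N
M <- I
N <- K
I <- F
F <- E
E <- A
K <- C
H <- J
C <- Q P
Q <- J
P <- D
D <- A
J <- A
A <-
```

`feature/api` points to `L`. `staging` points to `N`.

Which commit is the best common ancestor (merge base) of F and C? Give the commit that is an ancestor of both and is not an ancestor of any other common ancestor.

A

Ancestors of F: {A, E, F}.
Ancestors of C: {A, C, D, J, P, Q}.
Common ancestors: {A}.
The only common ancestor is A, so it is the merge base.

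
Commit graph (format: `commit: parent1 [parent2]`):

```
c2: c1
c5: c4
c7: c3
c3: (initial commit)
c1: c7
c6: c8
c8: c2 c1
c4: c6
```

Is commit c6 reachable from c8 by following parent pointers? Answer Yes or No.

No

Ancestors of c8: {c1, c2, c3, c7, c8}.
c6 is not in that set, so it is not an ancestor of c8.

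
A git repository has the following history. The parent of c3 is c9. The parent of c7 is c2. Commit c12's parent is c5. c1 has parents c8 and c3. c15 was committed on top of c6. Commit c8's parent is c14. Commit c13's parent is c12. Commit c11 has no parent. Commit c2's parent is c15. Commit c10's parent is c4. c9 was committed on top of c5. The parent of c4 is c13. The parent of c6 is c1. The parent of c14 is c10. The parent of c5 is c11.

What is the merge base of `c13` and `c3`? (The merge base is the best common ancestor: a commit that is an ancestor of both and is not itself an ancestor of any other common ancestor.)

c5

Ancestors of c13: {c11, c12, c13, c5}.
Ancestors of c3: {c11, c3, c5, c9}.
Common ancestors: {c11, c5}.
Among these, c5 is not an ancestor of any other common ancestor — it is the merge base.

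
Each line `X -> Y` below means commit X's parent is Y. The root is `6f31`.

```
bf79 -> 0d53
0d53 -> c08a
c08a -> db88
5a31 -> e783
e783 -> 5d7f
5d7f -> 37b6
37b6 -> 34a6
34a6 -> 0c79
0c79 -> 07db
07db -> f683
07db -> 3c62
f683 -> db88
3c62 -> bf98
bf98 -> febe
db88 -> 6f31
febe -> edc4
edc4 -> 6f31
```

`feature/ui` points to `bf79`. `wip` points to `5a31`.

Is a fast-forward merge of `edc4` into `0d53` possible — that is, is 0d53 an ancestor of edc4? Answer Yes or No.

A fast-forward from 0d53 to edc4 is possible iff 0d53 is an ancestor of edc4.
Ancestors of edc4: {6f31, edc4}.
0d53 is not among them, so fast-forward is not possible.

No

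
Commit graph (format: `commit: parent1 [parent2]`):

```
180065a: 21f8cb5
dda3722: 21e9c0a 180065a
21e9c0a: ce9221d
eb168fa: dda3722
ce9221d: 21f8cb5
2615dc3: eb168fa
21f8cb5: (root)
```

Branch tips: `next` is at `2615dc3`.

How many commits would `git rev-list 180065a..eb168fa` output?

Reachable from eb168fa: {180065a, 21e9c0a, 21f8cb5, ce9221d, dda3722, eb168fa}.
Reachable from 180065a: {180065a, 21f8cb5}.
In eb168fa's history but not 180065a's: {21e9c0a, ce9221d, dda3722, eb168fa} — 4 commits.

4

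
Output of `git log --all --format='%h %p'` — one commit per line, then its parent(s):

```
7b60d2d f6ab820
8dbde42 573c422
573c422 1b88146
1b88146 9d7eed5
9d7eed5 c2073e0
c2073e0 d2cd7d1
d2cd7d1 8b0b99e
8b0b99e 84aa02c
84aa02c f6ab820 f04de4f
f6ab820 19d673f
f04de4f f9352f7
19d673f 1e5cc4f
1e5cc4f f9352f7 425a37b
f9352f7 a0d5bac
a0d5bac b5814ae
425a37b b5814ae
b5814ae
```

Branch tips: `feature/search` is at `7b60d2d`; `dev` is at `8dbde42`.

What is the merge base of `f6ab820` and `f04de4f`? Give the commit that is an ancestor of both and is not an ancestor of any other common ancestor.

Ancestors of f6ab820: {19d673f, 1e5cc4f, 425a37b, a0d5bac, b5814ae, f6ab820, f9352f7}.
Ancestors of f04de4f: {a0d5bac, b5814ae, f04de4f, f9352f7}.
Common ancestors: {a0d5bac, b5814ae, f9352f7}.
Among these, f9352f7 is not an ancestor of any other common ancestor — it is the merge base.

f9352f7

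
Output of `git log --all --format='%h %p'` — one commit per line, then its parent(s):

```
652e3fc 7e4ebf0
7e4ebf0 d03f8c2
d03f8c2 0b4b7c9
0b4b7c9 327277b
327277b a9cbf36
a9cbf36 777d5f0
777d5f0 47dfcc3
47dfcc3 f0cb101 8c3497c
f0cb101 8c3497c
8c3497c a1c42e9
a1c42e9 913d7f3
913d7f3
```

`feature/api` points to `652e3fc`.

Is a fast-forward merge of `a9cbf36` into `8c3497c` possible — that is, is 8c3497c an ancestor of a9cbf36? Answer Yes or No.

A fast-forward from 8c3497c to a9cbf36 is possible iff 8c3497c is an ancestor of a9cbf36.
Ancestors of a9cbf36: {47dfcc3, 777d5f0, 8c3497c, 913d7f3, a1c42e9, a9cbf36, f0cb101}.
8c3497c is among them, so fast-forward is possible.

Yes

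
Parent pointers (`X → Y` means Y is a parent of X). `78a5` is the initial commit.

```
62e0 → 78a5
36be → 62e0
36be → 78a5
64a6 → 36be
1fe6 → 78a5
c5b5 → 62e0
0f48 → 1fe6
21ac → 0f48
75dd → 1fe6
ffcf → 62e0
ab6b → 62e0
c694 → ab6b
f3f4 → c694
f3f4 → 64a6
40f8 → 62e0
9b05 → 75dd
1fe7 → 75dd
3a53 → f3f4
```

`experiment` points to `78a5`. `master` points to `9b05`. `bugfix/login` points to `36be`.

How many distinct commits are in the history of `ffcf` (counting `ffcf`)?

Walking parent pointers from ffcf: reachable set = {62e0, 78a5, ffcf}.
That is 3 commits.

3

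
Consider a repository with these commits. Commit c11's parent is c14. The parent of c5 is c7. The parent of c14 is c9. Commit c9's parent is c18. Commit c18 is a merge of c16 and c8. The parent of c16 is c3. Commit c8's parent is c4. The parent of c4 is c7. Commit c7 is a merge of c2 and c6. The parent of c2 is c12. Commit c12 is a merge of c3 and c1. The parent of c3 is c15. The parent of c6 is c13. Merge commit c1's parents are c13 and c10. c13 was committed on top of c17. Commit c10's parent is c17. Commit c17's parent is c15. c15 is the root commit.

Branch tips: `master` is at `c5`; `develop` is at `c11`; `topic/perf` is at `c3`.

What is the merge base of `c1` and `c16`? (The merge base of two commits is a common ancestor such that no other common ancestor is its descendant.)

Ancestors of c1: {c1, c10, c13, c15, c17}.
Ancestors of c16: {c15, c16, c3}.
Common ancestors: {c15}.
The only common ancestor is c15, so it is the merge base.

c15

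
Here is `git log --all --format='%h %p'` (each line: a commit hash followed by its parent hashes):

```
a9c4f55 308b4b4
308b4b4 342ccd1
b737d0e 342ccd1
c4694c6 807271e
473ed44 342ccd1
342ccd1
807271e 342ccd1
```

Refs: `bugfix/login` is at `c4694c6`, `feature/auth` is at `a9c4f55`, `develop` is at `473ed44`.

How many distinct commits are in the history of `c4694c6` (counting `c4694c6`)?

Walking parent pointers from c4694c6: reachable set = {342ccd1, 807271e, c4694c6}.
That is 3 commits.

3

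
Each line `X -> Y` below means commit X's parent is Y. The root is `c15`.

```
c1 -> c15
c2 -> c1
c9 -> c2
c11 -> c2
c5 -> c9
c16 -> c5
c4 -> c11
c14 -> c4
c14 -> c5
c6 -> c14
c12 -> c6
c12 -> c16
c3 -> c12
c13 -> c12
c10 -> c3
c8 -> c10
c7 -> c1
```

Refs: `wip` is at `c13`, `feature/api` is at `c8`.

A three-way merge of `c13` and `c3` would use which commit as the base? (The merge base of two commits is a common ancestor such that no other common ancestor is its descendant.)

c12

Ancestors of c13: {c1, c11, c12, c13, c14, c15, c16, c2, c4, c5, c6, c9}.
Ancestors of c3: {c1, c11, c12, c14, c15, c16, c2, c3, c4, c5, c6, c9}.
Common ancestors: {c1, c11, c12, c14, c15, c16, c2, c4, c5, c6, c9}.
Among these, c12 is not an ancestor of any other common ancestor — it is the merge base.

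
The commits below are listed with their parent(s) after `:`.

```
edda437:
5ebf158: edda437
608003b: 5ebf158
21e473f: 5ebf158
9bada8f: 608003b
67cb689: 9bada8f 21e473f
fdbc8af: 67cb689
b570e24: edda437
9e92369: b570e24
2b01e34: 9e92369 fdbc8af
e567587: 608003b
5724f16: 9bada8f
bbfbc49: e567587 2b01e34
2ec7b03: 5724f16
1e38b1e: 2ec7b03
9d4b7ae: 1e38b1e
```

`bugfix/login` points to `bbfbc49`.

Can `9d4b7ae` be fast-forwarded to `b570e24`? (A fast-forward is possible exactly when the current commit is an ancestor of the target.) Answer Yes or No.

No

A fast-forward from 9d4b7ae to b570e24 is possible iff 9d4b7ae is an ancestor of b570e24.
Ancestors of b570e24: {b570e24, edda437}.
9d4b7ae is not among them, so fast-forward is not possible.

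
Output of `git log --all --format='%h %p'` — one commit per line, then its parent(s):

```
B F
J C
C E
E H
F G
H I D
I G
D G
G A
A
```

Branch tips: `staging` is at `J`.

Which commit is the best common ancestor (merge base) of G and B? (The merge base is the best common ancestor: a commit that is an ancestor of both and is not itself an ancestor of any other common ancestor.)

G

Ancestors of G: {A, G}.
Ancestors of B: {A, B, F, G}.
Common ancestors: {A, G}.
Among these, G is not an ancestor of any other common ancestor — it is the merge base.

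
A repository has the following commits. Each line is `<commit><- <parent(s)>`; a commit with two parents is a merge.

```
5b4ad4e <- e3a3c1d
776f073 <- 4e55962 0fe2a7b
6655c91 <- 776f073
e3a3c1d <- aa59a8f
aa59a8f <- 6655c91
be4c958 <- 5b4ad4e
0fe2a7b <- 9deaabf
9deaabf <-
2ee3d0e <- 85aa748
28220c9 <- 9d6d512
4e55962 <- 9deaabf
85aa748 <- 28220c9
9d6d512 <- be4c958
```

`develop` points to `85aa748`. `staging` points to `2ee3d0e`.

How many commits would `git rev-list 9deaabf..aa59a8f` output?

Reachable from aa59a8f: {0fe2a7b, 4e55962, 6655c91, 776f073, 9deaabf, aa59a8f}.
Reachable from 9deaabf: {9deaabf}.
In aa59a8f's history but not 9deaabf's: {0fe2a7b, 4e55962, 6655c91, 776f073, aa59a8f} — 5 commits.

5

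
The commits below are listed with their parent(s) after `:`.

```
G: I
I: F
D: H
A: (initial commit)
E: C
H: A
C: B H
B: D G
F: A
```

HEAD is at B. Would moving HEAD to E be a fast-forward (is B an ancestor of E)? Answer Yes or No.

A fast-forward from B to E is possible iff B is an ancestor of E.
Ancestors of E: {A, B, C, D, E, F, G, H, I}.
B is among them, so fast-forward is possible.

Yes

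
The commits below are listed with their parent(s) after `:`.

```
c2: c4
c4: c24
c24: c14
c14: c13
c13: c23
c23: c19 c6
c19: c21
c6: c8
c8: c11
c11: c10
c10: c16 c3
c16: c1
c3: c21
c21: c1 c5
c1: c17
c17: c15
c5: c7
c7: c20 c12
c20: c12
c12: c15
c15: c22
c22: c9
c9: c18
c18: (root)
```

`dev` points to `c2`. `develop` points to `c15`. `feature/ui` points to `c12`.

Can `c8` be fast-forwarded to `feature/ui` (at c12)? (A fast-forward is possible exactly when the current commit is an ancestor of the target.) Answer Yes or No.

No

A fast-forward from c8 to c12 is possible iff c8 is an ancestor of c12.
Ancestors of c12: {c12, c15, c18, c22, c9}.
c8 is not among them, so fast-forward is not possible.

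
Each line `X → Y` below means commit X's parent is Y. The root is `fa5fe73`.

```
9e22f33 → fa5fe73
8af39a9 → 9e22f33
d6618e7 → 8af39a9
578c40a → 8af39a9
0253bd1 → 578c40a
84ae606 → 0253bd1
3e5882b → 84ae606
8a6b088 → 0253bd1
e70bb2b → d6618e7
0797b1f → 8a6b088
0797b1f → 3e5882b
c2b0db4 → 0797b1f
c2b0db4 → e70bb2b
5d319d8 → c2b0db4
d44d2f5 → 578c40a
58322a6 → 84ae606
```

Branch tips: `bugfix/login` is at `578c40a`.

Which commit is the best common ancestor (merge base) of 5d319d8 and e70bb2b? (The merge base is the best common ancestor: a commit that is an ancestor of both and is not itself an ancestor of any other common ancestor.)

Ancestors of 5d319d8: {0253bd1, 0797b1f, 3e5882b, 578c40a, 5d319d8, 84ae606, 8a6b088, 8af39a9, 9e22f33, c2b0db4, d6618e7, e70bb2b, fa5fe73}.
Ancestors of e70bb2b: {8af39a9, 9e22f33, d6618e7, e70bb2b, fa5fe73}.
Common ancestors: {8af39a9, 9e22f33, d6618e7, e70bb2b, fa5fe73}.
Among these, e70bb2b is not an ancestor of any other common ancestor — it is the merge base.

e70bb2b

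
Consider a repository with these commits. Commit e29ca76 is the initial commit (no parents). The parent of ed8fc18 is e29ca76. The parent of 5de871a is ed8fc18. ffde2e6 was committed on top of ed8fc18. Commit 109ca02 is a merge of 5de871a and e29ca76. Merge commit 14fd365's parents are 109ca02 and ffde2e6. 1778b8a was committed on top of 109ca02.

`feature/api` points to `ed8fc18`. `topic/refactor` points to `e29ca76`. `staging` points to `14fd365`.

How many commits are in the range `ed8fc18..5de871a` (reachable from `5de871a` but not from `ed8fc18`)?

1

Reachable from 5de871a: {5de871a, e29ca76, ed8fc18}.
Reachable from ed8fc18: {e29ca76, ed8fc18}.
In 5de871a's history but not ed8fc18's: {5de871a} — 1 commit.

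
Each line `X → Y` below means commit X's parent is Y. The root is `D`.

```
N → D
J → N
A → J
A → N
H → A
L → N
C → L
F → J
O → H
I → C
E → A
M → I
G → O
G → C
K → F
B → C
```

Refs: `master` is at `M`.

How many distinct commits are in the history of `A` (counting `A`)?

4

Walking parent pointers from A: reachable set = {A, D, J, N}.
That is 4 commits.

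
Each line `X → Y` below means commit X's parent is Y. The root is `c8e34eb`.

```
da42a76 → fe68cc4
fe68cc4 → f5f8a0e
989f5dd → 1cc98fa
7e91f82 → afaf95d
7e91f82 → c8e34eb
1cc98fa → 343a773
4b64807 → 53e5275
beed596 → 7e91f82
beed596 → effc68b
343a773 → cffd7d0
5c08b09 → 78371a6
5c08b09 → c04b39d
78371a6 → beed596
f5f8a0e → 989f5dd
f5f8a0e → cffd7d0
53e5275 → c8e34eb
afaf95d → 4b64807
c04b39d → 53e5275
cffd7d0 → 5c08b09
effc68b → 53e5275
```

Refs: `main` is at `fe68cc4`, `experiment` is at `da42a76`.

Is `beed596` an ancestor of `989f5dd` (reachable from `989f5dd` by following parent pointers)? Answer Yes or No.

Yes

Ancestors of 989f5dd (commits reachable by following parents): {1cc98fa, 343a773, 4b64807, 53e5275, 5c08b09, 78371a6, 7e91f82, 989f5dd, afaf95d, beed596, c04b39d, c8e34eb, cffd7d0, effc68b}.
beed596 is in that set, so it is an ancestor of 989f5dd.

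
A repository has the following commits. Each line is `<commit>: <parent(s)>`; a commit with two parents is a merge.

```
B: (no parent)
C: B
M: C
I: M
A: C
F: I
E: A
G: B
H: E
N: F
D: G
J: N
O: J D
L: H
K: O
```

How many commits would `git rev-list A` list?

3

Walking parent pointers from A: reachable set = {A, B, C}.
That is 3 commits.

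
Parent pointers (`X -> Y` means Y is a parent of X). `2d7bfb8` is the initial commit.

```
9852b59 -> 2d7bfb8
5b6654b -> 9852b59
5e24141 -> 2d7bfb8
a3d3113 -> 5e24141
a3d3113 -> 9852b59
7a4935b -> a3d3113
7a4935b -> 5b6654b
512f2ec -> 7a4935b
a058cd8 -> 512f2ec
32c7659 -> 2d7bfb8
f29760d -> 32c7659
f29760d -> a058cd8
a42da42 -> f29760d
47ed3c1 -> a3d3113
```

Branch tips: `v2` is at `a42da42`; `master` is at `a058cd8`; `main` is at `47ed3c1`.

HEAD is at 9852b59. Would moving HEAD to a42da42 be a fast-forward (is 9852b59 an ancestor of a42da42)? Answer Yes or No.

A fast-forward from 9852b59 to a42da42 is possible iff 9852b59 is an ancestor of a42da42.
Ancestors of a42da42: {2d7bfb8, 32c7659, 512f2ec, 5b6654b, 5e24141, 7a4935b, 9852b59, a058cd8, a3d3113, a42da42, f29760d}.
9852b59 is among them, so fast-forward is possible.

Yes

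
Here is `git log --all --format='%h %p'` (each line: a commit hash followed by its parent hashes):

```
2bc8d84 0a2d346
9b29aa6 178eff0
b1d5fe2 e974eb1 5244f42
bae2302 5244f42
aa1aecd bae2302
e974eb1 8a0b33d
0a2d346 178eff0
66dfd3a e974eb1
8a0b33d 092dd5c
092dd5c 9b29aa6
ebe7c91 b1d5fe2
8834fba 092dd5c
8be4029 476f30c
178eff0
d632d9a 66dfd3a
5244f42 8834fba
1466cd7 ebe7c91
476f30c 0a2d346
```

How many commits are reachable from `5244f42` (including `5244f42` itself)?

5

Walking parent pointers from 5244f42: reachable set = {092dd5c, 178eff0, 5244f42, 8834fba, 9b29aa6}.
That is 5 commits.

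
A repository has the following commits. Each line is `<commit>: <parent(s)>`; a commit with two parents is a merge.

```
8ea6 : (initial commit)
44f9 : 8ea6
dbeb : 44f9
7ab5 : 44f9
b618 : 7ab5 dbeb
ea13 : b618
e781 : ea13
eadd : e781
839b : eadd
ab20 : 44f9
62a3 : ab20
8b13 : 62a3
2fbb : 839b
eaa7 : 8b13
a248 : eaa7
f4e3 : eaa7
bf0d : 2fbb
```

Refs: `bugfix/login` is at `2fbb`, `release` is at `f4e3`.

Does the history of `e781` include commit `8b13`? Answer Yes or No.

Ancestors of e781: {44f9, 7ab5, 8ea6, b618, dbeb, e781, ea13}.
8b13 is not in that set, so it is not an ancestor of e781.

No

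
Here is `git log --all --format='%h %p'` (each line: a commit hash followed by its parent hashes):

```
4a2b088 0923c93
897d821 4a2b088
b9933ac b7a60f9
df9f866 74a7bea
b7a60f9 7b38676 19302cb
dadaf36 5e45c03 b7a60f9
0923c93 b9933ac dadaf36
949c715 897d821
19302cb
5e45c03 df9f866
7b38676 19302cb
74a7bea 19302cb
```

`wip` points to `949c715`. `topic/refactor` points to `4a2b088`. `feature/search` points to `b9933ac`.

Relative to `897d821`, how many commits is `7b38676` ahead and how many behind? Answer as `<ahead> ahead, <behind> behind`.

Reachable from 7b38676: {19302cb, 7b38676}.
Reachable from 897d821: {0923c93, 19302cb, 4a2b088, 5e45c03, 74a7bea, 7b38676, 897d821, b7a60f9, b9933ac, dadaf36, df9f866}.
Only in 7b38676's history (ahead): {} — 0.
Only in 897d821's history (behind): {0923c93, 4a2b088, 5e45c03, 74a7bea, 897d821, b7a60f9, b9933ac, dadaf36, df9f866} — 9.

0 ahead, 9 behind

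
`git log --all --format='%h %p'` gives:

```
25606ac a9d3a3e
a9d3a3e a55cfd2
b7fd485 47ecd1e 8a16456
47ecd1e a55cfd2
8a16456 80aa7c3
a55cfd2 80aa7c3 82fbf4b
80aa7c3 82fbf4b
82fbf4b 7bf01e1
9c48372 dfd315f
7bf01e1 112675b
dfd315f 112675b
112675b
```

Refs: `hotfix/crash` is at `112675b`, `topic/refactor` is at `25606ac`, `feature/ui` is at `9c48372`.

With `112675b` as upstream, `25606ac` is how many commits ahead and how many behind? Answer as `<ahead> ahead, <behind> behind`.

Reachable from 25606ac: {112675b, 25606ac, 7bf01e1, 80aa7c3, 82fbf4b, a55cfd2, a9d3a3e}.
Reachable from 112675b: {112675b}.
Only in 25606ac's history (ahead): {25606ac, 7bf01e1, 80aa7c3, 82fbf4b, a55cfd2, a9d3a3e} — 6.
Only in 112675b's history (behind): {} — 0.

6 ahead, 0 behind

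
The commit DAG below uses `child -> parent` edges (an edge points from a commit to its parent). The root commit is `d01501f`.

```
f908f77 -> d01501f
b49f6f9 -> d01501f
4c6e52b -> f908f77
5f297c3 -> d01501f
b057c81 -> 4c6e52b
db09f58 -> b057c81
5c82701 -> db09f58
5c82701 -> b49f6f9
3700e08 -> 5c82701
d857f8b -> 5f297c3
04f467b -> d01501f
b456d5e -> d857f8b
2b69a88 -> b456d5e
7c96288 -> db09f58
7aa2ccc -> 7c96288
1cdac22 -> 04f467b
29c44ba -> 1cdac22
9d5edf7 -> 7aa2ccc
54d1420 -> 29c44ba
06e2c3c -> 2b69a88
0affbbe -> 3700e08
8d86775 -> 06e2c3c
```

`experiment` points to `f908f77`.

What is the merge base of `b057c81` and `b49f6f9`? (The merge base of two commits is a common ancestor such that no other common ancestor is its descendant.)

d01501f

Ancestors of b057c81: {4c6e52b, b057c81, d01501f, f908f77}.
Ancestors of b49f6f9: {b49f6f9, d01501f}.
Common ancestors: {d01501f}.
The only common ancestor is d01501f, so it is the merge base.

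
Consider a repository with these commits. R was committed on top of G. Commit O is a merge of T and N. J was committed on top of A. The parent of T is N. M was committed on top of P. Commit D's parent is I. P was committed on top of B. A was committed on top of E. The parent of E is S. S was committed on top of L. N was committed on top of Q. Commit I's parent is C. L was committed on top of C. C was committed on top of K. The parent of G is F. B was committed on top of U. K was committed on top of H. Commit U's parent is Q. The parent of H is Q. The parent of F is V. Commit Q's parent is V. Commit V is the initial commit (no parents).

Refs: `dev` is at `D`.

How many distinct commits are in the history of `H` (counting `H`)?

Walking parent pointers from H: reachable set = {H, Q, V}.
That is 3 commits.

3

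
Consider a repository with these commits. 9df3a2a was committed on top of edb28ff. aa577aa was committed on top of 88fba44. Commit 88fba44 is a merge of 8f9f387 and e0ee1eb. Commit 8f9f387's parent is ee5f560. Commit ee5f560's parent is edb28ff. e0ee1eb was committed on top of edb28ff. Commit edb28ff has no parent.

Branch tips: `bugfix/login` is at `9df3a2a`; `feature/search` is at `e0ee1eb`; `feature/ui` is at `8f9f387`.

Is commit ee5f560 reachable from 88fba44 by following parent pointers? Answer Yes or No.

Yes

Ancestors of 88fba44 (commits reachable by following parents): {88fba44, 8f9f387, e0ee1eb, edb28ff, ee5f560}.
ee5f560 is in that set, so it is an ancestor of 88fba44.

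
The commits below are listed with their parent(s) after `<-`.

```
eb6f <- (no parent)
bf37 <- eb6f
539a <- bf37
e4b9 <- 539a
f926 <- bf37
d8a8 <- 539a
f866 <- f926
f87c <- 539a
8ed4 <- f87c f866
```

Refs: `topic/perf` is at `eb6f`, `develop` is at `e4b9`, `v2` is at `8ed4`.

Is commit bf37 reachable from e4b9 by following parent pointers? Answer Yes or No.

Ancestors of e4b9 (commits reachable by following parents): {539a, bf37, e4b9, eb6f}.
bf37 is in that set, so it is an ancestor of e4b9.

Yes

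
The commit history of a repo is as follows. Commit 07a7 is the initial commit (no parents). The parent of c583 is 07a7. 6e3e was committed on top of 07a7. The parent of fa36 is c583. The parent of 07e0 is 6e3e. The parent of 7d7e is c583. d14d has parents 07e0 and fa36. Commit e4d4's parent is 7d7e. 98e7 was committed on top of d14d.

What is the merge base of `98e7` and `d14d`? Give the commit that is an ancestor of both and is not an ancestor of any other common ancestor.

Ancestors of 98e7: {07a7, 07e0, 6e3e, 98e7, c583, d14d, fa36}.
Ancestors of d14d: {07a7, 07e0, 6e3e, c583, d14d, fa36}.
Common ancestors: {07a7, 07e0, 6e3e, c583, d14d, fa36}.
Among these, d14d is not an ancestor of any other common ancestor — it is the merge base.

d14d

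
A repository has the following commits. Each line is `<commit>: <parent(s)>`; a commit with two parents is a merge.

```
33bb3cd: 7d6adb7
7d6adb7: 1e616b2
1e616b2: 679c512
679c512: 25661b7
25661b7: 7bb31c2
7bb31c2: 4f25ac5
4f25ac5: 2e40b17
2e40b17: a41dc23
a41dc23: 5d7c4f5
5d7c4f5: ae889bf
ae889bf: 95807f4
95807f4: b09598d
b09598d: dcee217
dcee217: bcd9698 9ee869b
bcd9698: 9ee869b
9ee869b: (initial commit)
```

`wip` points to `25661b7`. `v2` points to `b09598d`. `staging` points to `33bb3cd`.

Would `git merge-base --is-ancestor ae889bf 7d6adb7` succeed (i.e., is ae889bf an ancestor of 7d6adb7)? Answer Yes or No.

Ancestors of 7d6adb7 (commits reachable by following parents): {1e616b2, 25661b7, 2e40b17, 4f25ac5, 5d7c4f5, 679c512, 7bb31c2, 7d6adb7, 95807f4, 9ee869b, a41dc23, ae889bf, b09598d, bcd9698, dcee217}.
ae889bf is in that set, so it is an ancestor of 7d6adb7.

Yes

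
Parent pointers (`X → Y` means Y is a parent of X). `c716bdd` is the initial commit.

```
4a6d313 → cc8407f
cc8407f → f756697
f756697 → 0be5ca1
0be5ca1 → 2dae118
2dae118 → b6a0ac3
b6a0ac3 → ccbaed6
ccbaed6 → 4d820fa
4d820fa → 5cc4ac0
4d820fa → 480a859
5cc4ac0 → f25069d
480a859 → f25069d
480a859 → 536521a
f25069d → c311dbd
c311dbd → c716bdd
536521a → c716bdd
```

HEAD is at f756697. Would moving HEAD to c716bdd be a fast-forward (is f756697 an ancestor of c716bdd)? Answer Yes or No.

A fast-forward from f756697 to c716bdd is possible iff f756697 is an ancestor of c716bdd.
Ancestors of c716bdd: {c716bdd}.
f756697 is not among them, so fast-forward is not possible.

No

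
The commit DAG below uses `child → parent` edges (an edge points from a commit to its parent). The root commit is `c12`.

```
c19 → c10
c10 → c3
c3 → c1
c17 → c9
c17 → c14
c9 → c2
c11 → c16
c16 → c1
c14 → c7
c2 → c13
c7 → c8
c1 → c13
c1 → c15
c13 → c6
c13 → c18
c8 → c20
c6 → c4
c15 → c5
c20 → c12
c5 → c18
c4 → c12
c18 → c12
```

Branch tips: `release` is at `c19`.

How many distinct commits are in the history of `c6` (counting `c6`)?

3

Walking parent pointers from c6: reachable set = {c12, c4, c6}.
That is 3 commits.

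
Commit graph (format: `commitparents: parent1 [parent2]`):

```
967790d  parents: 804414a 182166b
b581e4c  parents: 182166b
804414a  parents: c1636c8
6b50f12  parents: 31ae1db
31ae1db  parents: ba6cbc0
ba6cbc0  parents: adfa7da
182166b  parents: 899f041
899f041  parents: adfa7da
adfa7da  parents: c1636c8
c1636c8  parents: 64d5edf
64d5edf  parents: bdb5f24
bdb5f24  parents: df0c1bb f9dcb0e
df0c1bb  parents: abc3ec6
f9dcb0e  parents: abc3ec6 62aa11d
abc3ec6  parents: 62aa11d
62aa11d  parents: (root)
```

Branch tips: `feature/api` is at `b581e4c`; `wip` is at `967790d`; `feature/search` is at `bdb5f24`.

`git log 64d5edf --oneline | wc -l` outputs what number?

6

Walking parent pointers from 64d5edf: reachable set = {62aa11d, 64d5edf, abc3ec6, bdb5f24, df0c1bb, f9dcb0e}.
That is 6 commits.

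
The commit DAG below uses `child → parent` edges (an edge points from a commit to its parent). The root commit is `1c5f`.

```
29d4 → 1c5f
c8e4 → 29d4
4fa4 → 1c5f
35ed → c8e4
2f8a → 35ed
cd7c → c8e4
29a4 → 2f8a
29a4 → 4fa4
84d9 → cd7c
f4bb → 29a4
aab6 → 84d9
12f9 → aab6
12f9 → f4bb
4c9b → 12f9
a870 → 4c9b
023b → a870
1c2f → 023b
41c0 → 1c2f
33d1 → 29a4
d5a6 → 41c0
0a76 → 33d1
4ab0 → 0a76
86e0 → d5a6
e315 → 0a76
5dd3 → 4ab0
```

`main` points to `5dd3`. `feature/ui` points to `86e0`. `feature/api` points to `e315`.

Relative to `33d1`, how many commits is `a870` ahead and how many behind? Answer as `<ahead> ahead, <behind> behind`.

7 ahead, 1 behind

Reachable from a870: {12f9, 1c5f, 29a4, 29d4, 2f8a, 35ed, 4c9b, 4fa4, 84d9, a870, aab6, c8e4, cd7c, f4bb}.
Reachable from 33d1: {1c5f, 29a4, 29d4, 2f8a, 33d1, 35ed, 4fa4, c8e4}.
Only in a870's history (ahead): {12f9, 4c9b, 84d9, a870, aab6, cd7c, f4bb} — 7.
Only in 33d1's history (behind): {33d1} — 1.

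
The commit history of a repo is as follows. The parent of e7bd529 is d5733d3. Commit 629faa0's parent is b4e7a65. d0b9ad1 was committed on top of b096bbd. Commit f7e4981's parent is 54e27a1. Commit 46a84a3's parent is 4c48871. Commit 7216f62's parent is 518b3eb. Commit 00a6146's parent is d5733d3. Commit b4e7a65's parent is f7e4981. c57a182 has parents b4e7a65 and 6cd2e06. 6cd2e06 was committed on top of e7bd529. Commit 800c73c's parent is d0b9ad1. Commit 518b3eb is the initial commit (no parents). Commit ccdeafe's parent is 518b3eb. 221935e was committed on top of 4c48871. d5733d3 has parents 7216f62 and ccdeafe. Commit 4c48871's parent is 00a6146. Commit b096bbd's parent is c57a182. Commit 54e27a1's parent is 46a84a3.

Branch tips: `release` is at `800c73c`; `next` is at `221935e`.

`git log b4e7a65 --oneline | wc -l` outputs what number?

Walking parent pointers from b4e7a65: reachable set = {00a6146, 46a84a3, 4c48871, 518b3eb, 54e27a1, 7216f62, b4e7a65, ccdeafe, d5733d3, f7e4981}.
That is 10 commits.

10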